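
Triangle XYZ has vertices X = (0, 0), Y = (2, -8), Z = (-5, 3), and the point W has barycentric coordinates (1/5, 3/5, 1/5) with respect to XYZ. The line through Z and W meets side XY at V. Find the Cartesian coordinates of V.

(3/2, -6)

Line ZW meets XY where the Z-coordinate vanishes; zeroing W's Z-weight and renormalizing leaves X, Y-weights 1/5 : 3/5 → (1/4, 3/4).
So V = (1/4)·X + (3/4)·Y = (3/2, -6).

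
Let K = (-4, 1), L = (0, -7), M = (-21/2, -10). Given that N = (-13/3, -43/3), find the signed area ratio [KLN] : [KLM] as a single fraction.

[KLM] = ½·((-4)·(-7−(-10)) + 0·(-10−1) + (-21/2)·(1−(-7))) = ½·(-12 + 0 − 84) = -48.
[KLN] = ½·((-4)·(-7−(-43/3)) + 0·(-43/3−1) + (-13/3)·(1−(-7))) = ½·(-88/3 + 0 − 104/3) = -32, so the ratio is (-32)/(-48) = 2/3.

2/3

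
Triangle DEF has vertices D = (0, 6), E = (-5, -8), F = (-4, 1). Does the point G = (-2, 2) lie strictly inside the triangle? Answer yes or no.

Barycentric coordinates of G: (17/31, 6/31, 8/31).
The three coordinates are positive, positive, positive; a point is interior exactly when all three are positive.

yes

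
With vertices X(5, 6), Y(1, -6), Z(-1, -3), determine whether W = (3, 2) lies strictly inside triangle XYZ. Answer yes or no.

Barycentric coordinates of W: (11/18, 1/6, 2/9).
The three coordinates are positive, positive, positive; a point is interior exactly when all three are positive.

yes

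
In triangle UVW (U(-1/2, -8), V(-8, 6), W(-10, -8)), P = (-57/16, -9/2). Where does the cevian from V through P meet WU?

Barycentric coordinates of P with respect to UVW: (5/8, 1/4, 1/8).
On side WU the V-coordinate is zero; dropping P's V-weight 1/4 and renormalizing the remaining 1/8 : 5/8 gives weights 1/6, 5/6 on W, U.
Q = (1/6)·(-10, -8) + (5/6)·(-1/2, -8) = (-25/12, -8).

(-25/12, -8)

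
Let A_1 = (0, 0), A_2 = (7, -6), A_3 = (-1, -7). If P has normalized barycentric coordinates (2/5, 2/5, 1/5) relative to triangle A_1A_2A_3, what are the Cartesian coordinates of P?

(13/5, -19/5)

P = (2/5)·A_1 + (2/5)·A_2 + (1/5)·A_3.
x-coordinate: (2/5)·0 + (2/5)·7 + (1/5)·(-1) = 13/5.
y-coordinate: (2/5)·0 + (2/5)·(-6) + (1/5)·(-7) = -19/5.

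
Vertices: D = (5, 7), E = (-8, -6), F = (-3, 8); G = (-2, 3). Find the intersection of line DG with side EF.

Barycentric coordinates of G with respect to DEF: (1/3, 1/3, 1/3).
On side EF the D-coordinate is zero; dropping G's D-weight 1/3 and renormalizing the remaining 1/3 : 1/3 gives weights 1/2, 1/2 on E, F.
H = (1/2)·(-8, -6) + (1/2)·(-3, 8) = (-11/2, 1).

(-11/2, 1)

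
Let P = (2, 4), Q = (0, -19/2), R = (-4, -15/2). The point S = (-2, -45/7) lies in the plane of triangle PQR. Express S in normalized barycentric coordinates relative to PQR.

(1/7, 2/7, 4/7)

Signed area of the reference triangle: [PQR] = ½·(2·(-19/2−(-15/2)) + 0·(-15/2−4) + (-4)·(4−(-19/2))) = ½·(-4 + 0 − 54) = -29.
[SQR] = ½·((-2)·(-19/2−(-15/2)) + 0·(-15/2−(-45/7)) + (-4)·(-45/7−(-19/2))) = ½·(4 + 0 − 86/7) = -29/7, so the P-coordinate is (-29/7)/(-29) = 1/7.
[PSR] = ½·(2·(-45/7−(-15/2)) + (-2)·(-15/2−4) + (-4)·(4−(-45/7))) = ½·(15/7 + 23 − 292/7) = -58/7, so the Q-coordinate is 2/7.
[PQS] = ½·(2·(-19/2−(-45/7)) + 0·(-45/7−4) + (-2)·(4−(-19/2))) = ½·(-43/7 + 0 − 27) = -116/7, so the R-coordinate is 4/7.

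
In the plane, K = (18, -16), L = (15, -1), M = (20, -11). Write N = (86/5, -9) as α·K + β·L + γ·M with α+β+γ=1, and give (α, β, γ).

(2/5, 2/5, 1/5)

Signed area of the reference triangle: [KLM] = ½·(18·(-1−(-11)) + 15·(-11−(-16)) + 20·(-16−(-1))) = ½·(180 + 75 − 300) = -45/2.
[NLM] = ½·((86/5)·(-1−(-11)) + 15·(-11−(-9)) + 20·(-9−(-1))) = ½·(172 − 30 − 160) = -9, so the K-coordinate is (-9)/(-45/2) = 2/5.
[KNM] = ½·(18·(-9−(-11)) + (86/5)·(-11−(-16)) + 20·(-16−(-9))) = ½·(36 + 86 − 140) = -9, so the L-coordinate is 2/5.
[KLN] = ½·(18·(-1−(-9)) + 15·(-9−(-16)) + (86/5)·(-16−(-1))) = ½·(144 + 105 − 258) = -9/2, so the M-coordinate is 1/5.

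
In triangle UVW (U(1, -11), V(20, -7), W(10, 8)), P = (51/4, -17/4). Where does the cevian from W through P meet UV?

Barycentric coordinates of P with respect to UVW: (1/4, 1/2, 1/4).
On side UV the W-coordinate is zero; dropping P's W-weight 1/4 and renormalizing the remaining 1/4 : 1/2 gives weights 1/3, 2/3 on U, V.
Q = (1/3)·(1, -11) + (2/3)·(20, -7) = (41/3, -25/3).

(41/3, -25/3)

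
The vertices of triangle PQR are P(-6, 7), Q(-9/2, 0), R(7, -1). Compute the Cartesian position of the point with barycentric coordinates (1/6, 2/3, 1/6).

S = (1/6)·P + (2/3)·Q + (1/6)·R.
x-coordinate: (1/6)·(-6) + (2/3)·(-9/2) + (1/6)·7 = -17/6.
y-coordinate: (1/6)·7 + (2/3)·0 + (1/6)·(-1) = 1.

(-17/6, 1)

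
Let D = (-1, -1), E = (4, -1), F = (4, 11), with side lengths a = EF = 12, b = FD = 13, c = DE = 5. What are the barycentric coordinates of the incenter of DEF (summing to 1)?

(2/5, 13/30, 1/6)

The incenter has barycentric coordinates proportional to the opposite side lengths: (12 : 13 : 5).
Normalizing by 12+13+5 = 30 gives (2/5, 13/30, 1/6).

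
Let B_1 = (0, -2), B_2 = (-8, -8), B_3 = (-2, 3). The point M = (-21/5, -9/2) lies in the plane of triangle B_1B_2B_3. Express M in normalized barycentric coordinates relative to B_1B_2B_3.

Signed area of the reference triangle: [B_1B_2B_3] = ½·(0·(-8−3) + (-8)·(3−(-2)) + (-2)·(-2−(-8))) = ½·(0 − 40 − 12) = -26.
[MB_2B_3] = ½·((-21/5)·(-8−3) + (-8)·(3−(-9/2)) + (-2)·(-9/2−(-8))) = ½·(231/5 − 60 − 7) = -52/5, so the B_1-coordinate is (-52/5)/(-26) = 2/5.
[B_1MB_3] = ½·(0·(-9/2−3) + (-21/5)·(3−(-2)) + (-2)·(-2−(-9/2))) = ½·(0 − 21 − 5) = -13, so the B_2-coordinate is 1/2.
[B_1B_2M] = ½·(0·(-8−(-9/2)) + (-8)·(-9/2−(-2)) + (-21/5)·(-2−(-8))) = ½·(0 + 20 − 126/5) = -13/5, so the B_3-coordinate is 1/10.

(2/5, 1/2, 1/10)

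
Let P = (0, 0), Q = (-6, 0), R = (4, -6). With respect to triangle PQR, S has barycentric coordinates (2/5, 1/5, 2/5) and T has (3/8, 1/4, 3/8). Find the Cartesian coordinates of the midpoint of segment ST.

Barycentric coordinates of the midpoint are the average: (31/80, 9/40, 31/80).
Converting: (31/80)·P + (9/40)·Q + (31/80)·R = (1/5, -93/40).

(1/5, -93/40)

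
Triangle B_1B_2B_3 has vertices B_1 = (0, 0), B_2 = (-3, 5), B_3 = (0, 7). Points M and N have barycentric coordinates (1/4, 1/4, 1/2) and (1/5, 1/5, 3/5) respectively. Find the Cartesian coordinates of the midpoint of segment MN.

Barycentric coordinates of the midpoint are the average: (9/40, 9/40, 11/20).
Converting: (9/40)·B_1 + (9/40)·B_2 + (11/20)·B_3 = (-27/40, 199/40).

(-27/40, 199/40)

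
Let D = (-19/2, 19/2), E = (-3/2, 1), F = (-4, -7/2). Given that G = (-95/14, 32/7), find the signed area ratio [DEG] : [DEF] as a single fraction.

[DEF] = ½·((-19/2)·(1−(-7/2)) + (-3/2)·(-7/2−(19/2)) + (-4)·(19/2−1)) = ½·(-171/4 + 39/2 − 34) = -229/8.
[DEG] = ½·((-19/2)·(1−(32/7)) + (-3/2)·(32/7−(19/2)) + (-95/14)·(19/2−1)) = ½·(475/14 + 207/28 − 1615/28) = -229/28, so the ratio is (-229/28)/(-229/8) = 2/7.

2/7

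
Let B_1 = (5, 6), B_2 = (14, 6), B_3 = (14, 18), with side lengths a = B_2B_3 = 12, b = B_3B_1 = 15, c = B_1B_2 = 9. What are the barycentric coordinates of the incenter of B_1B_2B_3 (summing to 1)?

(1/3, 5/12, 1/4)

The incenter has barycentric coordinates proportional to the opposite side lengths: (12 : 15 : 9).
Normalizing by 12+15+9 = 36 gives (1/3, 5/12, 1/4).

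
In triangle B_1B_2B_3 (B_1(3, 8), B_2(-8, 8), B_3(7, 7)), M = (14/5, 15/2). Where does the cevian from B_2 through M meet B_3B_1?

(11/2, 59/8)

Barycentric coordinates of M with respect to B_1B_2B_3: (3/10, 1/5, 1/2).
On side B_3B_1 the B_2-coordinate is zero; dropping M's B_2-weight 1/5 and renormalizing the remaining 1/2 : 3/10 gives weights 5/8, 3/8 on B_3, B_1.
N = (5/8)·(7, 7) + (3/8)·(3, 8) = (11/2, 59/8).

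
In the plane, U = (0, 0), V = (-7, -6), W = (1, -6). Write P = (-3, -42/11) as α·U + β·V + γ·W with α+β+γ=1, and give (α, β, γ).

Signed area of the reference triangle: [UVW] = ½·(0·(-6−(-6)) + (-7)·(-6−0) + 1·(0−(-6))) = ½·(0 + 42 + 6) = 24.
[PVW] = ½·((-3)·(-6−(-6)) + (-7)·(-6−(-42/11)) + 1·(-42/11−(-6))) = ½·(0 + 168/11 + 24/11) = 96/11, so the U-coordinate is (96/11)/24 = 4/11.
[UPW] = ½·(0·(-42/11−(-6)) + (-3)·(-6−0) + 1·(0−(-42/11))) = ½·(0 + 18 + 42/11) = 120/11, so the V-coordinate is 5/11.
[UVP] = ½·(0·(-6−(-42/11)) + (-7)·(-42/11−0) + (-3)·(0−(-6))) = ½·(0 + 294/11 − 18) = 48/11, so the W-coordinate is 2/11.

(4/11, 5/11, 2/11)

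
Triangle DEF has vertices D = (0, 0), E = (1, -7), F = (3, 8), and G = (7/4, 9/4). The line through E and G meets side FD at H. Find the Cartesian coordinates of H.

Barycentric coordinates of G with respect to DEF: (1/4, 1/4, 1/2).
On side FD the E-coordinate is zero; dropping G's E-weight 1/4 and renormalizing the remaining 1/2 : 1/4 gives weights 2/3, 1/3 on F, D.
H = (2/3)·(3, 8) + (1/3)·(0, 0) = (2, 16/3).

(2, 16/3)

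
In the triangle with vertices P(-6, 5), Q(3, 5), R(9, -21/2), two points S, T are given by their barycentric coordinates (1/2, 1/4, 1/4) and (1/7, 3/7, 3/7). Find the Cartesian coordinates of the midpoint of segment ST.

(15/7, -29/112)

Barycentric coordinates of the midpoint are the average: (9/28, 19/56, 19/56).
Converting: (9/28)·P + (19/56)·Q + (19/56)·R = (15/7, -29/112).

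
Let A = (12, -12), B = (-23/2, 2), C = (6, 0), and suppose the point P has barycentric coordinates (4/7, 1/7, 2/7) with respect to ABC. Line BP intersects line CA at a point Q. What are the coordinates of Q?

Line BP meets CA where the B-coordinate vanishes; zeroing P's B-weight and renormalizing leaves C, A-weights 2/7 : 4/7 → (1/3, 2/3).
So Q = (1/3)·C + (2/3)·A = (10, -8).

(10, -8)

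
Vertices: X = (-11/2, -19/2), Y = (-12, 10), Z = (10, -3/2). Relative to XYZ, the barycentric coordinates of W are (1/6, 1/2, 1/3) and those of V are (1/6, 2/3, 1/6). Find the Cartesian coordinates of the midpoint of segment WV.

(-65/12, 31/8)

Barycentric coordinates of the midpoint are the average: (1/6, 7/12, 1/4).
Converting: (1/6)·X + (7/12)·Y + (1/4)·Z = (-65/12, 31/8).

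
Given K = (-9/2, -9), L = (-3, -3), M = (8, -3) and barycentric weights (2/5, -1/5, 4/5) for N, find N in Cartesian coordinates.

(26/5, -27/5)

N = (2/5)·K + (-1/5)·L + (4/5)·M.
x-coordinate: (2/5)·(-9/2) + (-1/5)·(-3) + (4/5)·8 = 26/5.
y-coordinate: (2/5)·(-9) + (-1/5)·(-3) + (4/5)·(-3) = -27/5.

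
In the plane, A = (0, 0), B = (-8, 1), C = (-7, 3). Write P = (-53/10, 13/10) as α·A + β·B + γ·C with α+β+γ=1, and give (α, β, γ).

Signed area of the reference triangle: [ABC] = ½·(0·(1−3) + (-8)·(3−0) + (-7)·(0−1)) = ½·(0 − 24 + 7) = -17/2.
[PBC] = ½·((-53/10)·(1−3) + (-8)·(3−(13/10)) + (-7)·(13/10−1)) = ½·(53/5 − 68/5 − 21/10) = -51/20, so the A-coordinate is (-51/20)/(-17/2) = 3/10.
[APC] = ½·(0·(13/10−3) + (-53/10)·(3−0) + (-7)·(0−(13/10))) = ½·(0 − 159/10 + 91/10) = -17/5, so the B-coordinate is 2/5.
[ABP] = ½·(0·(1−(13/10)) + (-8)·(13/10−0) + (-53/10)·(0−1)) = ½·(0 − 52/5 + 53/10) = -51/20, so the C-coordinate is 3/10.
Check: 3/10 + 2/5 + 3/10 = 1.

(3/10, 2/5, 3/10)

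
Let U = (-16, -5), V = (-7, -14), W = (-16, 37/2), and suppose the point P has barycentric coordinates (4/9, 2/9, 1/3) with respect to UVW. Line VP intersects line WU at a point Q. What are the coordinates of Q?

Line VP meets WU where the V-coordinate vanishes; zeroing P's V-weight and renormalizing leaves W, U-weights 1/3 : 4/9 → (3/7, 4/7).
So Q = (3/7)·W + (4/7)·U = (-16, 71/14).

(-16, 71/14)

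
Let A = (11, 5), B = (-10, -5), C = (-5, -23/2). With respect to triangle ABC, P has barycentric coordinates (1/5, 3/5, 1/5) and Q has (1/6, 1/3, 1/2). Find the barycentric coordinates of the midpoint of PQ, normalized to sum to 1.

(11/60, 7/15, 7/20)

Since both coordinate triples sum to 1, the midpoint's barycentrics are the componentwise average.
(1/5+1/6)/2 = 11/60; similarly 7/15 and 7/20.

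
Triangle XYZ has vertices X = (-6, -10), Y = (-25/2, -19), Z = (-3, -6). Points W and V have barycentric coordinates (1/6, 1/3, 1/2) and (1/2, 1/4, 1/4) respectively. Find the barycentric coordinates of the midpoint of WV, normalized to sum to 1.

Since both coordinate triples sum to 1, the midpoint's barycentrics are the componentwise average.
(1/6+1/2)/2 = 1/3; similarly 7/24 and 3/8.

(1/3, 7/24, 3/8)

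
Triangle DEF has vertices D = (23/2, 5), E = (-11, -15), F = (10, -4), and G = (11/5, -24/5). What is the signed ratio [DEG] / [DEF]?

[DEF] = ½·((23/2)·(-15−(-4)) + (-11)·(-4−5) + 10·(5−(-15))) = ½·(-253/2 + 99 + 200) = 345/4.
[DEG] = ½·((23/2)·(-15−(-24/5)) + (-11)·(-24/5−5) + (11/5)·(5−(-15))) = ½·(-1173/10 + 539/5 + 44) = 69/4, so the ratio is (69/4)/(345/4) = 1/5.

1/5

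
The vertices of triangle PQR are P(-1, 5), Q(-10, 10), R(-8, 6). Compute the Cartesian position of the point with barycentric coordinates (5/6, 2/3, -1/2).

(-7/2, 47/6)

S = (5/6)·P + (2/3)·Q + (-1/2)·R.
x-coordinate: (5/6)·(-1) + (2/3)·(-10) + (-1/2)·(-8) = -7/2.
y-coordinate: (5/6)·5 + (2/3)·10 + (-1/2)·6 = 47/6.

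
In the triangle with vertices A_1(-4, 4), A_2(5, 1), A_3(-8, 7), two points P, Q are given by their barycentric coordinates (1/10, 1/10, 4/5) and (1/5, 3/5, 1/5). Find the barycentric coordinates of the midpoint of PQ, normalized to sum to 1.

Since both coordinate triples sum to 1, the midpoint's barycentrics are the componentwise average.
(1/10+1/5)/2 = 3/20; similarly 7/20 and 1/2.

(3/20, 7/20, 1/2)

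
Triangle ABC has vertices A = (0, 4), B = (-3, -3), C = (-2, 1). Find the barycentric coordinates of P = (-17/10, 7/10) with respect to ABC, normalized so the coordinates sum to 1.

(3/10, 3/10, 2/5)

Signed area of the reference triangle: [ABC] = ½·(0·(-3−1) + (-3)·(1−4) + (-2)·(4−(-3))) = ½·(0 + 9 − 14) = -5/2.
[PBC] = ½·((-17/10)·(-3−1) + (-3)·(1−(7/10)) + (-2)·(7/10−(-3))) = ½·(34/5 − 9/10 − 37/5) = -3/4, so the A-coordinate is (-3/4)/(-5/2) = 3/10.
[APC] = ½·(0·(7/10−1) + (-17/10)·(1−4) + (-2)·(4−(7/10))) = ½·(0 + 51/10 − 33/5) = -3/4, so the B-coordinate is 3/10.
[ABP] = ½·(0·(-3−(7/10)) + (-3)·(7/10−4) + (-17/10)·(4−(-3))) = ½·(0 + 99/10 − 119/10) = -1, so the C-coordinate is 2/5.
Check: 3/10 + 3/10 + 2/5 = 1.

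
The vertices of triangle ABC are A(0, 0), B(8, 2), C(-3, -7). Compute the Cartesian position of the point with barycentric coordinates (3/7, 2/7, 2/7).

(10/7, -10/7)

P = (3/7)·A + (2/7)·B + (2/7)·C.
x-coordinate: (3/7)·0 + (2/7)·8 + (2/7)·(-3) = 10/7.
y-coordinate: (3/7)·0 + (2/7)·2 + (2/7)·(-7) = -10/7.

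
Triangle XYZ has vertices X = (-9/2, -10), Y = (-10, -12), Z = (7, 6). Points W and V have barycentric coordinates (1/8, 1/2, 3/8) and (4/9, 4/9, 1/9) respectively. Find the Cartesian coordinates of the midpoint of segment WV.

(-413/96, -127/18)

Barycentric coordinates of the midpoint are the average: (41/144, 17/36, 35/144).
Converting: (41/144)·X + (17/36)·Y + (35/144)·Z = (-413/96, -127/18).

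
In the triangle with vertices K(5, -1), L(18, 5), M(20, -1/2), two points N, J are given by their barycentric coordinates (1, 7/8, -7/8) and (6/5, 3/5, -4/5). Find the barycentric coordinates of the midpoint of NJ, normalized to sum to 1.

Since both coordinate triples sum to 1, the midpoint's barycentrics are the componentwise average.
(1+6/5)/2 = 11/10; similarly 59/80 and -67/80.

(11/10, 59/80, -67/80)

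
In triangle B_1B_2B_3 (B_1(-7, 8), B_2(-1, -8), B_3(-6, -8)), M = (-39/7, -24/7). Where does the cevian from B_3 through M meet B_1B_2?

(-5, 8/3)

Barycentric coordinates of M with respect to B_1B_2B_3: (2/7, 1/7, 4/7).
On side B_1B_2 the B_3-coordinate is zero; dropping M's B_3-weight 4/7 and renormalizing the remaining 2/7 : 1/7 gives weights 2/3, 1/3 on B_1, B_2.
N = (2/3)·(-7, 8) + (1/3)·(-1, -8) = (-5, 8/3).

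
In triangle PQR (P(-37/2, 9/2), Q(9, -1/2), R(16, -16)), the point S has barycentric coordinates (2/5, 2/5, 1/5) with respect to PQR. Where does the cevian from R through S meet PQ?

(-19/4, 2)

Line RS meets PQ where the R-coordinate vanishes; zeroing S's R-weight and renormalizing leaves P, Q-weights 2/5 : 2/5 → (1/2, 1/2).
So T = (1/2)·P + (1/2)·Q = (-19/4, 2).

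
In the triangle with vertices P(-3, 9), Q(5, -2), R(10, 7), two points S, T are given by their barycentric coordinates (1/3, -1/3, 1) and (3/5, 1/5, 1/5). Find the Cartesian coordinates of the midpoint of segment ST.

Barycentric coordinates of the midpoint are the average: (7/15, -1/15, 3/5).
Converting: (7/15)·P + (-1/15)·Q + (3/5)·R = (64/15, 128/15).

(64/15, 128/15)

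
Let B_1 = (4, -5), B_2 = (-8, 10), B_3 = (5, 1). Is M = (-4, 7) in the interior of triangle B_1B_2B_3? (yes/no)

Barycentric coordinates of M: (1/29, 20/29, 8/29).
The three coordinates are positive, positive, positive; a point is interior exactly when all three are positive.

yes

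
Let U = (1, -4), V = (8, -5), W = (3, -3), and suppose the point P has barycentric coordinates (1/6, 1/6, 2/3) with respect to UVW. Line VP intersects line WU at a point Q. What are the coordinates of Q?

Line VP meets WU where the V-coordinate vanishes; zeroing P's V-weight and renormalizing leaves W, U-weights 2/3 : 1/6 → (4/5, 1/5).
So Q = (4/5)·W + (1/5)·U = (13/5, -16/5).

(13/5, -16/5)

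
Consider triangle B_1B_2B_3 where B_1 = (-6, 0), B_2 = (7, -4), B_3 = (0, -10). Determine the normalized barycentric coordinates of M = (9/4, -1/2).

(1/2, 3/4, -1/4)

Signed area of the reference triangle: [B_1B_2B_3] = ½·((-6)·(-4−(-10)) + 7·(-10−0) + 0·(0−(-4))) = ½·(-36 − 70 + 0) = -53.
[MB_2B_3] = ½·((9/4)·(-4−(-10)) + 7·(-10−(-1/2)) + 0·(-1/2−(-4))) = ½·(27/2 − 133/2 + 0) = -53/2, so the B_1-coordinate is (-53/2)/(-53) = 1/2.
[B_1MB_3] = ½·((-6)·(-1/2−(-10)) + (9/4)·(-10−0) + 0·(0−(-1/2))) = ½·(-57 − 45/2 + 0) = -159/4, so the B_2-coordinate is 3/4.
[B_1B_2M] = ½·((-6)·(-4−(-1/2)) + 7·(-1/2−0) + (9/4)·(0−(-4))) = ½·(21 − 7/2 + 9) = 53/4, so the B_3-coordinate is -1/4.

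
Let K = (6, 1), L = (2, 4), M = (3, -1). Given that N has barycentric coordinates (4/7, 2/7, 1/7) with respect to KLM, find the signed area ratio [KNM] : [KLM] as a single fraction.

The signed ratio [KNM]/[KLM] equals the barycentric coordinate of N at vertex L, which is 2/7.

2/7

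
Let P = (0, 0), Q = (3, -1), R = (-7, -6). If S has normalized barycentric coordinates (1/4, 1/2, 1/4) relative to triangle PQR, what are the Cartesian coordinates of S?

(-1/4, -2)

S = (1/4)·P + (1/2)·Q + (1/4)·R.
x-coordinate: (1/4)·0 + (1/2)·3 + (1/4)·(-7) = -1/4.
y-coordinate: (1/4)·0 + (1/2)·(-1) + (1/4)·(-6) = -2.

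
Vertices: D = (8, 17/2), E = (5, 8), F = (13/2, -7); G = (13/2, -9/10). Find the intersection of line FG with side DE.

(13/2, 33/4)

Barycentric coordinates of G with respect to DEF: (1/5, 1/5, 3/5).
On side DE the F-coordinate is zero; dropping G's F-weight 3/5 and renormalizing the remaining 1/5 : 1/5 gives weights 1/2, 1/2 on D, E.
H = (1/2)·(8, 17/2) + (1/2)·(5, 8) = (13/2, 33/4).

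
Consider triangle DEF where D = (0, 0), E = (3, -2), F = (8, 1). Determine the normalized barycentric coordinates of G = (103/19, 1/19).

(3/19, 5/19, 11/19)

Signed area of the reference triangle: [DEF] = ½·(0·(-2−1) + 3·(1−0) + 8·(0−(-2))) = ½·(0 + 3 + 16) = 19/2.
[GEF] = ½·((103/19)·(-2−1) + 3·(1−(1/19)) + 8·(1/19−(-2))) = ½·(-309/19 + 54/19 + 312/19) = 3/2, so the D-coordinate is (3/2)/(19/2) = 3/19.
[DGF] = ½·(0·(1/19−1) + (103/19)·(1−0) + 8·(0−(1/19))) = ½·(0 + 103/19 − 8/19) = 5/2, so the E-coordinate is 5/19.
[DEG] = ½·(0·(-2−(1/19)) + 3·(1/19−0) + (103/19)·(0−(-2))) = ½·(0 + 3/19 + 206/19) = 11/2, so the F-coordinate is 11/19.
Check: 3/19 + 5/19 + 11/19 = 1.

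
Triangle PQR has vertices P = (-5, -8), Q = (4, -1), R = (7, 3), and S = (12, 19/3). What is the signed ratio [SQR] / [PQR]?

-2/3

[PQR] = ½·((-5)·(-1−3) + 4·(3−(-8)) + 7·(-8−(-1))) = ½·(20 + 44 − 49) = 15/2.
[SQR] = ½·(12·(-1−3) + 4·(3−(19/3)) + 7·(19/3−(-1))) = ½·(-48 − 40/3 + 154/3) = -5, so the ratio is (-5)/(15/2) = -2/3.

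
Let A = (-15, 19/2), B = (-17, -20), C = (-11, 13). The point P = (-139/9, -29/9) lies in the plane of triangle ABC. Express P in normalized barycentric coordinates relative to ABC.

(4/9, 4/9, 1/9)

Signed area of the reference triangle: [ABC] = ½·((-15)·(-20−13) + (-17)·(13−(19/2)) + (-11)·(19/2−(-20))) = ½·(495 − 119/2 − 649/2) = 111/2.
[PBC] = ½·((-139/9)·(-20−13) + (-17)·(13−(-29/9)) + (-11)·(-29/9−(-20))) = ½·(1529/3 − 2482/9 − 1661/9) = 74/3, so the A-coordinate is (74/3)/(111/2) = 4/9.
[APC] = ½·((-15)·(-29/9−13) + (-139/9)·(13−(19/2)) + (-11)·(19/2−(-29/9))) = ½·(730/3 − 973/18 − 2519/18) = 74/3, so the B-coordinate is 4/9.
[ABP] = ½·((-15)·(-20−(-29/9)) + (-17)·(-29/9−(19/2)) + (-139/9)·(19/2−(-20))) = ½·(755/3 + 3893/18 − 8201/18) = 37/6, so the C-coordinate is 1/9.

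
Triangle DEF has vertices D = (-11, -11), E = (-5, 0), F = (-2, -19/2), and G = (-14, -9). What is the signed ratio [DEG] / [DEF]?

[DEF] = ½·((-11)·(0−(-19/2)) + (-5)·(-19/2−(-11)) + (-2)·(-11−0)) = ½·(-209/2 − 15/2 + 22) = -45.
[DEG] = ½·((-11)·(0−(-9)) + (-5)·(-9−(-11)) + (-14)·(-11−0)) = ½·(-99 − 10 + 154) = 45/2, so the ratio is (45/2)/(-45) = -1/2.

-1/2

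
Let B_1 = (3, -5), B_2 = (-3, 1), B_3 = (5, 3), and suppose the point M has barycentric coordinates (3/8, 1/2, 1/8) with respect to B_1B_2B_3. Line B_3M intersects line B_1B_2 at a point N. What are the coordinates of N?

(-3/7, -11/7)

Line B_3M meets B_1B_2 where the B_3-coordinate vanishes; zeroing M's B_3-weight and renormalizing leaves B_1, B_2-weights 3/8 : 1/2 → (3/7, 4/7).
So N = (3/7)·B_1 + (4/7)·B_2 = (-3/7, -11/7).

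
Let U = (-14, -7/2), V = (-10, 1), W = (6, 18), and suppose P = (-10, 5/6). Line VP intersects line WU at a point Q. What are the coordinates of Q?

Barycentric coordinates of P with respect to UVW: (2/3, 1/6, 1/6).
On side WU the V-coordinate is zero; dropping P's V-weight 1/6 and renormalizing the remaining 1/6 : 2/3 gives weights 1/5, 4/5 on W, U.
Q = (1/5)·(6, 18) + (4/5)·(-14, -7/2) = (-10, 4/5).

(-10, 4/5)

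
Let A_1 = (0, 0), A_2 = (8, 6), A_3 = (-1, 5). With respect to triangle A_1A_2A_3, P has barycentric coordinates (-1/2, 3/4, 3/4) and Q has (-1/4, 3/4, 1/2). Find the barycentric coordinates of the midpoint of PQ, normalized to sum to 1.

(-3/8, 3/4, 5/8)

Since both coordinate triples sum to 1, the midpoint's barycentrics are the componentwise average.
(-1/2+-1/4)/2 = -3/8; similarly 3/4 and 5/8.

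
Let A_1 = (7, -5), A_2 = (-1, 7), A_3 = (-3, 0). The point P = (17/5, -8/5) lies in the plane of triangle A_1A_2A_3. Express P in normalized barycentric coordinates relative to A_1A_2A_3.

(3/5, 1/5, 1/5)

Signed area of the reference triangle: [A_1A_2A_3] = ½·(7·(7−0) + (-1)·(0−(-5)) + (-3)·(-5−7)) = ½·(49 − 5 + 36) = 40.
[PA_2A_3] = ½·((17/5)·(7−0) + (-1)·(0−(-8/5)) + (-3)·(-8/5−7)) = ½·(119/5 − 8/5 + 129/5) = 24, so the A_1-coordinate is 24/40 = 3/5.
[A_1PA_3] = ½·(7·(-8/5−0) + (17/5)·(0−(-5)) + (-3)·(-5−(-8/5))) = ½·(-56/5 + 17 + 51/5) = 8, so the A_2-coordinate is 1/5.
[A_1A_2P] = ½·(7·(7−(-8/5)) + (-1)·(-8/5−(-5)) + (17/5)·(-5−7)) = ½·(301/5 − 17/5 − 204/5) = 8, so the A_3-coordinate is 1/5.
Check: 3/5 + 1/5 + 1/5 = 1.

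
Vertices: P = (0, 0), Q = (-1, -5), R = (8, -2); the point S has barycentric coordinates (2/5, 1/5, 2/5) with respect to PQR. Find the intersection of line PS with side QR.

(5, -3)

Line PS meets QR where the P-coordinate vanishes; zeroing S's P-weight and renormalizing leaves Q, R-weights 1/5 : 2/5 → (1/3, 2/3).
So T = (1/3)·Q + (2/3)·R = (5, -3).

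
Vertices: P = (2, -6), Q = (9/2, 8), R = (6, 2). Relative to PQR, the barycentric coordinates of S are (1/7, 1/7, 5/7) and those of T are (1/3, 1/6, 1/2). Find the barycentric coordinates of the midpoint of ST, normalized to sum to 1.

(5/21, 13/84, 17/28)

Since both coordinate triples sum to 1, the midpoint's barycentrics are the componentwise average.
(1/7+1/3)/2 = 5/21; similarly 13/84 and 17/28.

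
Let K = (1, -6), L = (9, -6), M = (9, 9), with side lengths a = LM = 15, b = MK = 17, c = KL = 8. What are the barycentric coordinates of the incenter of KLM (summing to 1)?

The incenter has barycentric coordinates proportional to the opposite side lengths: (15 : 17 : 8).
Normalizing by 15+17+8 = 40 gives (3/8, 17/40, 1/5).

(3/8, 17/40, 1/5)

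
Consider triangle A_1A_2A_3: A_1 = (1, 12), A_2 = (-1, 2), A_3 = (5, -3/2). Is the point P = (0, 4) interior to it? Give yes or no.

yes

Barycentric coordinates of P: (31/134, 91/134, 6/67).
The three coordinates are positive, positive, positive; a point is interior exactly when all three are positive.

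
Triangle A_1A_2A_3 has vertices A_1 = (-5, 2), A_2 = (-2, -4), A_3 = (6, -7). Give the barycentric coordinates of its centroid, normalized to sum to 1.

(1/3, 1/3, 1/3)

The centroid is the average of the vertices, so each weight is 1/3.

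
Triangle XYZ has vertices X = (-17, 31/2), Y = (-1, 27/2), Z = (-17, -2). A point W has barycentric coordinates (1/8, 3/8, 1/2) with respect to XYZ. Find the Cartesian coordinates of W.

(-11, 6)

W = (1/8)·X + (3/8)·Y + (1/2)·Z.
x-coordinate: (1/8)·(-17) + (3/8)·(-1) + (1/2)·(-17) = -11.
y-coordinate: (1/8)·(31/2) + (3/8)·(27/2) + (1/2)·(-2) = 6.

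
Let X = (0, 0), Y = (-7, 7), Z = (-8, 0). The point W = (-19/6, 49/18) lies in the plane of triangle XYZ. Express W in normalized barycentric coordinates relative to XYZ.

(5/9, 7/18, 1/18)

Signed area of the reference triangle: [XYZ] = ½·(0·(7−0) + (-7)·(0−0) + (-8)·(0−7)) = ½·(0 + 0 + 56) = 28.
[WYZ] = ½·((-19/6)·(7−0) + (-7)·(0−(49/18)) + (-8)·(49/18−7)) = ½·(-133/6 + 343/18 + 308/9) = 140/9, so the X-coordinate is (140/9)/28 = 5/9.
[XWZ] = ½·(0·(49/18−0) + (-19/6)·(0−0) + (-8)·(0−(49/18))) = ½·(0 + 0 + 196/9) = 98/9, so the Y-coordinate is 7/18.
[XYW] = ½·(0·(7−(49/18)) + (-7)·(49/18−0) + (-19/6)·(0−7)) = ½·(0 − 343/18 + 133/6) = 14/9, so the Z-coordinate is 1/18.
Check: 5/9 + 7/18 + 1/18 = 1.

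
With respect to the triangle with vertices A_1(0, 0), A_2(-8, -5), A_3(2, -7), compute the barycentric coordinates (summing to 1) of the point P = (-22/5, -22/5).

Signed area of the reference triangle: [A_1A_2A_3] = ½·(0·(-5−(-7)) + (-8)·(-7−0) + 2·(0−(-5))) = ½·(0 + 56 + 10) = 33.
[PA_2A_3] = ½·((-22/5)·(-5−(-7)) + (-8)·(-7−(-22/5)) + 2·(-22/5−(-5))) = ½·(-44/5 + 104/5 + 6/5) = 33/5, so the A_1-coordinate is (33/5)/33 = 1/5.
[A_1PA_3] = ½·(0·(-22/5−(-7)) + (-22/5)·(-7−0) + 2·(0−(-22/5))) = ½·(0 + 154/5 + 44/5) = 99/5, so the A_2-coordinate is 3/5.
[A_1A_2P] = ½·(0·(-5−(-22/5)) + (-8)·(-22/5−0) + (-22/5)·(0−(-5))) = ½·(0 + 176/5 − 22) = 33/5, so the A_3-coordinate is 1/5.
Check: 1/5 + 3/5 + 1/5 = 1.

(1/5, 3/5, 1/5)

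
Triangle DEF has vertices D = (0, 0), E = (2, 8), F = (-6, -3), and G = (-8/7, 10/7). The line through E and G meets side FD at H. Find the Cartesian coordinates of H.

Barycentric coordinates of G with respect to DEF: (3/7, 2/7, 2/7).
On side FD the E-coordinate is zero; dropping G's E-weight 2/7 and renormalizing the remaining 2/7 : 3/7 gives weights 2/5, 3/5 on F, D.
H = (2/5)·(-6, -3) + (3/5)·(0, 0) = (-12/5, -6/5).

(-12/5, -6/5)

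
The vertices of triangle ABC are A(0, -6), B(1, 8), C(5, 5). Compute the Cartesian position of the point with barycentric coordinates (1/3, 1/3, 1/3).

P = (1/3)·A + (1/3)·B + (1/3)·C.
x-coordinate: (1/3)·0 + (1/3)·1 + (1/3)·5 = 2.
y-coordinate: (1/3)·(-6) + (1/3)·8 + (1/3)·5 = 7/3.

(2, 7/3)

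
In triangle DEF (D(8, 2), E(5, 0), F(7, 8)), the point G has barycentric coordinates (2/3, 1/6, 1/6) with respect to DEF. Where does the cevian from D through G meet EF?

Line DG meets EF where the D-coordinate vanishes; zeroing G's D-weight and renormalizing leaves E, F-weights 1/6 : 1/6 → (1/2, 1/2).
So H = (1/2)·E + (1/2)·F = (6, 4).

(6, 4)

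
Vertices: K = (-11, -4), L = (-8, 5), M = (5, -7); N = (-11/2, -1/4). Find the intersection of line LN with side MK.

Barycentric coordinates of N with respect to KLM: (1/4, 1/2, 1/4).
On side MK the L-coordinate is zero; dropping N's L-weight 1/2 and renormalizing the remaining 1/4 : 1/4 gives weights 1/2, 1/2 on M, K.
J = (1/2)·(5, -7) + (1/2)·(-11, -4) = (-3, -11/2).

(-3, -11/2)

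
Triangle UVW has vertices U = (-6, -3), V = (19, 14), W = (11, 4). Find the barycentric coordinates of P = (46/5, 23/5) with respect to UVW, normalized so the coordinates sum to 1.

(1/5, 1/5, 3/5)

Signed area of the reference triangle: [UVW] = ½·((-6)·(14−4) + 19·(4−(-3)) + 11·(-3−14)) = ½·(-60 + 133 − 187) = -57.
[PVW] = ½·((46/5)·(14−4) + 19·(4−(23/5)) + 11·(23/5−14)) = ½·(92 − 57/5 − 517/5) = -57/5, so the U-coordinate is (-57/5)/(-57) = 1/5.
[UPW] = ½·((-6)·(23/5−4) + (46/5)·(4−(-3)) + 11·(-3−(23/5))) = ½·(-18/5 + 322/5 − 418/5) = -57/5, so the V-coordinate is 1/5.
[UVP] = ½·((-6)·(14−(23/5)) + 19·(23/5−(-3)) + (46/5)·(-3−14)) = ½·(-282/5 + 722/5 − 782/5) = -171/5, so the W-coordinate is 3/5.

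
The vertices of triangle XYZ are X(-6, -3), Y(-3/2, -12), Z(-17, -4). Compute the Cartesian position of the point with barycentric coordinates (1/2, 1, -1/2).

W = (1/2)·X + 1·Y + (-1/2)·Z.
x-coordinate: (1/2)·(-6) + 1·(-3/2) + (-1/2)·(-17) = 4.
y-coordinate: (1/2)·(-3) + 1·(-12) + (-1/2)·(-4) = -23/2.

(4, -23/2)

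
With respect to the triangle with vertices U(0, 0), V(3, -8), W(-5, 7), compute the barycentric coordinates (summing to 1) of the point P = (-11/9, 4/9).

Signed area of the reference triangle: [UVW] = ½·(0·(-8−7) + 3·(7−0) + (-5)·(0−(-8))) = ½·(0 + 21 − 40) = -19/2.
[PVW] = ½·((-11/9)·(-8−7) + 3·(7−(4/9)) + (-5)·(4/9−(-8))) = ½·(55/3 + 59/3 − 380/9) = -19/9, so the U-coordinate is (-19/9)/(-19/2) = 2/9.
[UPW] = ½·(0·(4/9−7) + (-11/9)·(7−0) + (-5)·(0−(4/9))) = ½·(0 − 77/9 + 20/9) = -19/6, so the V-coordinate is 1/3.
[UVP] = ½·(0·(-8−(4/9)) + 3·(4/9−0) + (-11/9)·(0−(-8))) = ½·(0 + 4/3 − 88/9) = -38/9, so the W-coordinate is 4/9.

(2/9, 1/3, 4/9)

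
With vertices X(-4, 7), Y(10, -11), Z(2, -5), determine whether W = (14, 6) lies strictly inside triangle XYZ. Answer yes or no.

no

Barycentric coordinates of W: (8/3, 7/2, -31/6).
The three coordinates are positive, positive, negative; a point is interior exactly when all three are positive.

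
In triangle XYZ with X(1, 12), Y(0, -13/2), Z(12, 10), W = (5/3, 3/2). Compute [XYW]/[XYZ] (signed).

[XYZ] = ½·(1·(-13/2−10) + 0·(10−12) + 12·(12−(-13/2))) = ½·(-33/2 + 0 + 222) = 411/4.
[XYW] = ½·(1·(-13/2−(3/2)) + 0·(3/2−12) + (5/3)·(12−(-13/2))) = ½·(-8 + 0 + 185/6) = 137/12, so the ratio is (137/12)/(411/4) = 1/9.

1/9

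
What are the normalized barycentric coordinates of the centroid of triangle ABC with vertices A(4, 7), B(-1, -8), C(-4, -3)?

(1/3, 1/3, 1/3)

The centroid is the average of the vertices, so each weight is 1/3.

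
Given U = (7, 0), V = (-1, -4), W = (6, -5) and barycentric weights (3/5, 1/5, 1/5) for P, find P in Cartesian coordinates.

P = (3/5)·U + (1/5)·V + (1/5)·W.
x-coordinate: (3/5)·7 + (1/5)·(-1) + (1/5)·6 = 26/5.
y-coordinate: (3/5)·0 + (1/5)·(-4) + (1/5)·(-5) = -9/5.

(26/5, -9/5)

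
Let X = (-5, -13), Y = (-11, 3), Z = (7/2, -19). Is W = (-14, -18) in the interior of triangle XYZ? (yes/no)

Barycentric coordinates of W: (741/200, -193/200, -87/50).
The three coordinates are positive, negative, negative; a point is interior exactly when all three are positive.

no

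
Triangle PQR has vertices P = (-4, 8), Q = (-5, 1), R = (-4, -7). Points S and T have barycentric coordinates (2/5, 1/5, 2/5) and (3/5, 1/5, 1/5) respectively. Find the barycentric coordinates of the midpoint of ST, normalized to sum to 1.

Since both coordinate triples sum to 1, the midpoint's barycentrics are the componentwise average.
(2/5+3/5)/2 = 1/2; similarly 1/5 and 3/10.

(1/2, 1/5, 3/10)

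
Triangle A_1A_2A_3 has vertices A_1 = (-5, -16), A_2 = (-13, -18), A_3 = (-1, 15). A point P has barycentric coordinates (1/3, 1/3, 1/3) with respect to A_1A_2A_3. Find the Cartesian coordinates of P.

(-19/3, -19/3)

P = (1/3)·A_1 + (1/3)·A_2 + (1/3)·A_3.
x-coordinate: (1/3)·(-5) + (1/3)·(-13) + (1/3)·(-1) = -19/3.
y-coordinate: (1/3)·(-16) + (1/3)·(-18) + (1/3)·15 = -19/3.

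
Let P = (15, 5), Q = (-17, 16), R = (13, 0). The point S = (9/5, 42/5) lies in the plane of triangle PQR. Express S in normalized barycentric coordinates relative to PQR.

Signed area of the reference triangle: [PQR] = ½·(15·(16−0) + (-17)·(0−5) + 13·(5−16)) = ½·(240 + 85 − 143) = 91.
[SQR] = ½·((9/5)·(16−0) + (-17)·(0−(42/5)) + 13·(42/5−16)) = ½·(144/5 + 714/5 − 494/5) = 182/5, so the P-coordinate is (182/5)/91 = 2/5.
[PSR] = ½·(15·(42/5−0) + (9/5)·(0−5) + 13·(5−(42/5))) = ½·(126 − 9 − 221/5) = 182/5, so the Q-coordinate is 2/5.
[PQS] = ½·(15·(16−(42/5)) + (-17)·(42/5−5) + (9/5)·(5−16)) = ½·(114 − 289/5 − 99/5) = 91/5, so the R-coordinate is 1/5.

(2/5, 2/5, 1/5)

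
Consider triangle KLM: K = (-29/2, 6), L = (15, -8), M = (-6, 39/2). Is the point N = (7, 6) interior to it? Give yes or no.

no

Barycentric coordinates of N: (-296/2069, 1161/2069, 1204/2069).
The three coordinates are negative, positive, positive; a point is interior exactly when all three are positive.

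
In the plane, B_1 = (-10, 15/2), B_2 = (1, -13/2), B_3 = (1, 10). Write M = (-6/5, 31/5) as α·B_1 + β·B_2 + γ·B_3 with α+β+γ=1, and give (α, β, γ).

(1/5, 1/5, 3/5)

Signed area of the reference triangle: [B_1B_2B_3] = ½·((-10)·(-13/2−10) + 1·(10−(15/2)) + 1·(15/2−(-13/2))) = ½·(165 + 5/2 + 14) = 363/4.
[MB_2B_3] = ½·((-6/5)·(-13/2−10) + 1·(10−(31/5)) + 1·(31/5−(-13/2))) = ½·(99/5 + 19/5 + 127/10) = 363/20, so the B_1-coordinate is (363/20)/(363/4) = 1/5.
[B_1MB_3] = ½·((-10)·(31/5−10) + (-6/5)·(10−(15/2)) + 1·(15/2−(31/5))) = ½·(38 − 3 + 13/10) = 363/20, so the B_2-coordinate is 1/5.
[B_1B_2M] = ½·((-10)·(-13/2−(31/5)) + 1·(31/5−(15/2)) + (-6/5)·(15/2−(-13/2))) = ½·(127 − 13/10 − 84/5) = 1089/20, so the B_3-coordinate is 3/5.
Check: 1/5 + 1/5 + 3/5 = 1.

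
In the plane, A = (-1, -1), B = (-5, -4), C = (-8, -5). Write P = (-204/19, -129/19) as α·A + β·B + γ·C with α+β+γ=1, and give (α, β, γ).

Signed area of the reference triangle: [ABC] = ½·((-1)·(-4−(-5)) + (-5)·(-5−(-1)) + (-8)·(-1−(-4))) = ½·(-1 + 20 − 24) = -5/2.
[PBC] = ½·((-204/19)·(-4−(-5)) + (-5)·(-5−(-129/19)) + (-8)·(-129/19−(-4))) = ½·(-204/19 − 170/19 + 424/19) = 25/19, so the A-coordinate is (25/19)/(-5/2) = -10/19.
[APC] = ½·((-1)·(-129/19−(-5)) + (-204/19)·(-5−(-1)) + (-8)·(-1−(-129/19))) = ½·(34/19 + 816/19 − 880/19) = -15/19, so the B-coordinate is 6/19.
[ABP] = ½·((-1)·(-4−(-129/19)) + (-5)·(-129/19−(-1)) + (-204/19)·(-1−(-4))) = ½·(-53/19 + 550/19 − 612/19) = -115/38, so the C-coordinate is 23/19.
Check: -10/19 + 6/19 + 23/19 = 1.

(-10/19, 6/19, 23/19)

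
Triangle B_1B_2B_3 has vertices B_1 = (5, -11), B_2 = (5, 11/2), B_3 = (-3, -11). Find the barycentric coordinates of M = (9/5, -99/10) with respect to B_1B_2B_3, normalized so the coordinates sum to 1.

Signed area of the reference triangle: [B_1B_2B_3] = ½·(5·(11/2−(-11)) + 5·(-11−(-11)) + (-3)·(-11−(11/2))) = ½·(165/2 + 0 + 99/2) = 66.
[MB_2B_3] = ½·((9/5)·(11/2−(-11)) + 5·(-11−(-99/10)) + (-3)·(-99/10−(11/2))) = ½·(297/10 − 11/2 + 231/5) = 176/5, so the B_1-coordinate is (176/5)/66 = 8/15.
[B_1MB_3] = ½·(5·(-99/10−(-11)) + (9/5)·(-11−(-11)) + (-3)·(-11−(-99/10))) = ½·(11/2 + 0 + 33/10) = 22/5, so the B_2-coordinate is 1/15.
[B_1B_2M] = ½·(5·(11/2−(-99/10)) + 5·(-99/10−(-11)) + (9/5)·(-11−(11/2))) = ½·(77 + 11/2 − 297/10) = 132/5, so the B_3-coordinate is 2/5.

(8/15, 1/15, 2/5)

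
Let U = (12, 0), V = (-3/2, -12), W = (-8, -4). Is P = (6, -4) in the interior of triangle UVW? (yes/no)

Barycentric coordinates of P: (56/93, 28/93, 3/31).
The three coordinates are positive, positive, positive; a point is interior exactly when all three are positive.

yes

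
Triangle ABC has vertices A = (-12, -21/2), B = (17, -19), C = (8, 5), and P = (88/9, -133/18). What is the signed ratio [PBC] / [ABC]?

[ABC] = ½·((-12)·(-19−5) + 17·(5−(-21/2)) + 8·(-21/2−(-19))) = ½·(288 + 527/2 + 68) = 1239/4.
[PBC] = ½·((88/9)·(-19−5) + 17·(5−(-133/18)) + 8·(-133/18−(-19))) = ½·(-704/3 + 3791/18 + 836/9) = 413/12, so the ratio is (413/12)/(1239/4) = 1/9.

1/9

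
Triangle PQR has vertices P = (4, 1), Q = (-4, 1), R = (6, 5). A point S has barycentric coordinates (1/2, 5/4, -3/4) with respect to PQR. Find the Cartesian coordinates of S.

(-15/2, -2)

S = (1/2)·P + (5/4)·Q + (-3/4)·R.
x-coordinate: (1/2)·4 + (5/4)·(-4) + (-3/4)·6 = -15/2.
y-coordinate: (1/2)·1 + (5/4)·1 + (-3/4)·5 = -2.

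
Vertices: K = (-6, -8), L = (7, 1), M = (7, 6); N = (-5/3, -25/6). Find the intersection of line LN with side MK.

(-17/5, -26/5)

Barycentric coordinates of N with respect to KLM: (2/3, 1/6, 1/6).
On side MK the L-coordinate is zero; dropping N's L-weight 1/6 and renormalizing the remaining 1/6 : 2/3 gives weights 1/5, 4/5 on M, K.
J = (1/5)·(7, 6) + (4/5)·(-6, -8) = (-17/5, -26/5).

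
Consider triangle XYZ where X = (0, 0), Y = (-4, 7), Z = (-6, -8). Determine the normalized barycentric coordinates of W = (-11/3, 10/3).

(1/6, 2/3, 1/6)

Signed area of the reference triangle: [XYZ] = ½·(0·(7−(-8)) + (-4)·(-8−0) + (-6)·(0−7)) = ½·(0 + 32 + 42) = 37.
[WYZ] = ½·((-11/3)·(7−(-8)) + (-4)·(-8−(10/3)) + (-6)·(10/3−7)) = ½·(-55 + 136/3 + 22) = 37/6, so the X-coordinate is (37/6)/37 = 1/6.
[XWZ] = ½·(0·(10/3−(-8)) + (-11/3)·(-8−0) + (-6)·(0−(10/3))) = ½·(0 + 88/3 + 20) = 74/3, so the Y-coordinate is 2/3.
[XYW] = ½·(0·(7−(10/3)) + (-4)·(10/3−0) + (-11/3)·(0−7)) = ½·(0 − 40/3 + 77/3) = 37/6, so the Z-coordinate is 1/6.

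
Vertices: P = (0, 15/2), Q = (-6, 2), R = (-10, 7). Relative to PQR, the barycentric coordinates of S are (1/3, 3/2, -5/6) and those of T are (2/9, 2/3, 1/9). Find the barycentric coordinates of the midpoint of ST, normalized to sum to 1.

Since both coordinate triples sum to 1, the midpoint's barycentrics are the componentwise average.
(1/3+2/9)/2 = 5/18; similarly 13/12 and -13/36.

(5/18, 13/12, -13/36)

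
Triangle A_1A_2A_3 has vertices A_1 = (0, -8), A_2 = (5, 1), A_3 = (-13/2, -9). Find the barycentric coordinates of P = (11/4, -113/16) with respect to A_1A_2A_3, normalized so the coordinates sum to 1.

Signed area of the reference triangle: [A_1A_2A_3] = ½·(0·(1−(-9)) + 5·(-9−(-8)) + (-13/2)·(-8−1)) = ½·(0 − 5 + 117/2) = 107/4.
[PA_2A_3] = ½·((11/4)·(1−(-9)) + 5·(-9−(-113/16)) + (-13/2)·(-113/16−1)) = ½·(55/2 − 155/16 + 1677/32) = 2247/64, so the A_1-coordinate is (2247/64)/(107/4) = 21/16.
[A_1PA_3] = ½·(0·(-113/16−(-9)) + (11/4)·(-9−(-8)) + (-13/2)·(-8−(-113/16))) = ½·(0 − 11/4 + 195/32) = 107/64, so the A_2-coordinate is 1/16.
[A_1A_2P] = ½·(0·(1−(-113/16)) + 5·(-113/16−(-8)) + (11/4)·(-8−1)) = ½·(0 + 75/16 − 99/4) = -321/32, so the A_3-coordinate is -3/8.

(21/16, 1/16, -3/8)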